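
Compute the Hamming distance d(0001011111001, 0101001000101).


Count differing positions: . ^ . . . ^ . ^ ^ ^ ^ . . = 6 differences

6


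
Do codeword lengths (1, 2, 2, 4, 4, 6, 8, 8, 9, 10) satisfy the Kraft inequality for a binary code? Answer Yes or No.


Kraft sum = sum(2^(-l_i)) = 1.1514, need <= 1. Result: violated (a binary prefix-free code with these lengths cannot exist)

No


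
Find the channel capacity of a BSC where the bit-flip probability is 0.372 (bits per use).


H(p) = -p*log2(p) - (1-p)*log2(1-p) = -0.372*log2(0.372) - 0.628*log2(0.628) = 0.530705 + 0.421491 = 0.9522. C = 1 - H(p) = 1 - 0.9522 = 0.0478

0.0478 bits


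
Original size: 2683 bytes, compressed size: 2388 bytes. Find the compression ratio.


Ratio = original / compressed = 2683 / 2388 = 1.1235

1.1235


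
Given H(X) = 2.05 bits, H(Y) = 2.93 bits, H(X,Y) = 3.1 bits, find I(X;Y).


I(X;Y) = H(X) + H(Y) - H(X,Y) = 2.05 + 2.93 - 3.1 = 1.88

1.88 bits


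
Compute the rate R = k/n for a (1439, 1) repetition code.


Rate = k/n = 1/1439

1/1439


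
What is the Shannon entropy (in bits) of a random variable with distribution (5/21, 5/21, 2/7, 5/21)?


H = -sum(p_i * log2(p_i)). Terms: -(5/21)*log2(5/21) = 0.492950; -(5/21)*log2(5/21) = 0.492950; -(2/7)*log2(2/7) = 0.516387; -(5/21)*log2(5/21) = 0.492950. H = 0.492950 + 0.492950 + 0.516387 + 0.492950 = 1.9952

1.9952 bits


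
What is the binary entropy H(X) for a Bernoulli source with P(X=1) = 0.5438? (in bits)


H = -p*log2(p) - (1-p)*log2(1-p). -0.5438*log2(0.5438) = 0.477920; -0.4562*log2(0.4562) = 0.516538. H = 0.477920 + 0.516538 = 0.9945

0.9945 bits


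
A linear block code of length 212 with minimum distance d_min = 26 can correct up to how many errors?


Correction capability = floor((d-1)/2) = floor((26-1)/2) = 12

12 errors


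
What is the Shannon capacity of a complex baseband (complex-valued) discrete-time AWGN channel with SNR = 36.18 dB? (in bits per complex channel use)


SNR_linear = 10^(36.18/10) = 4149.5404; C = log2(1 + SNR_linear) = log2(1 + 4149.5404) = 12.0191

12.0191 bits/channel use


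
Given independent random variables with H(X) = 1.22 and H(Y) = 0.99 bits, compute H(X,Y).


For independent variables, H(X,Y) = H(X) + H(Y) = 1.22 + 0.99 = 2.21

2.21 bits


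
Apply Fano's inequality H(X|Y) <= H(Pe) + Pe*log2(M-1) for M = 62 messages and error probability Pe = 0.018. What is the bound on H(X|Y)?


H(Pe) = -Pe*log2(Pe) - (1-Pe)*log2(1-Pe) = -0.018*log2(0.018) - 0.982*log2(0.982) = 0.104325 + 0.025733 = 0.1301. Pe*log2(M-1) = 0.018*log2(61) = 0.106753. Bound = H(Pe) + Pe*log2(M-1) = 0.104325 + 0.025733 + 0.106753 = 0.2368

0.2368 bits


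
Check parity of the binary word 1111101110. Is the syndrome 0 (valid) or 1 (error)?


Syndrome = XOR of all bits = 1 XOR 1 XOR 1 XOR 1 XOR 1 XOR 0 XOR 1 XOR 1 XOR 1 XOR 0 = 0

0


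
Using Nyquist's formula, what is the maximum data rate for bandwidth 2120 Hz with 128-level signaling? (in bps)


Rate = 2 * B * log2(M) = 2 * 2120 * 7.0 = 29680.0

29680.0 bps


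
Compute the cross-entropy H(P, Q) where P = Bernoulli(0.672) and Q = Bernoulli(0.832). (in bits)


H(P,Q) = -p*log2(q) - (1-p)*log2(1-q). -0.672*log2(0.832) = 0.178312; -0.328*log2(0.168) = 0.844097. H(P,Q) = 0.178312 + 0.844097 = 1.0224

1.0224 bits


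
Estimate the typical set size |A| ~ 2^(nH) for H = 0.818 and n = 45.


log2|A_typical| = nH = 45 * 0.818 = 36.81, so |A_typical| ~ 2^36.81 = 1.205e+11

1.205e+11


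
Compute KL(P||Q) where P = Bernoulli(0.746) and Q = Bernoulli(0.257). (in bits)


KL = p*log2(p/q) + (1-p)*log2((1-p)/(1-q)) = 0.746*log2(0.746/0.257) + 0.254*log2(0.254/0.743) = 0.7536

0.7536 bits


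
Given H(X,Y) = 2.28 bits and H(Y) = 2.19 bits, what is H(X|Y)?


H(X|Y) = H(X,Y) - H(Y) = 2.28 - 2.19 = 0.09

0.09 bits


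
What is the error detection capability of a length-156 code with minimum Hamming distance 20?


Detection capability = d_min - 1 = 20 - 1 = 19

19 errors


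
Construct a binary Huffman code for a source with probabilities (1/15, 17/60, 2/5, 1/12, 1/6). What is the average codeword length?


Huffman construction (repeatedly merge the two least-probable nodes; each merge adds 1 bit to every symbol beneath it): 1/15 + 1/12 = 3/20; 3/20 + 1/6 = 19/60; 17/60 + 19/60 = 3/5; 2/5 + 3/5 = 1. Resulting codeword lengths (in the order the probabilities were given): (4, 2, 1, 4, 3). L_avg = sum(p_i * l_i) = 1/15*4 + 17/60*2 + 2/5*1 + 1/12*4 + 1/6*3 = 31/15 = 2.0667

2.0667 bits


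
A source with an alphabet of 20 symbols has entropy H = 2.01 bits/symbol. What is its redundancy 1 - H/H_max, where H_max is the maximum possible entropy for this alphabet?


H_max = log2(K) = log2(20) = 4.3219 bits/symbol. Redundancy = 1 - H/H_max = 1 - 2.01/4.3219 = 1 - 0.4651 = 0.5349

0.5349


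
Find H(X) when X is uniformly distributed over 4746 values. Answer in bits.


H = log2(n) = log2(4746) = 12.2125

12.2125 bits


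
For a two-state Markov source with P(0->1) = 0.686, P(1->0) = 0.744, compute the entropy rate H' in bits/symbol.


Stationary distribution: pi_0 = p10/(p01+p10) = 0.5203, pi_1 = 0.4797. Entropy rate H' = pi_0*H(p01) + pi_1*H(p10) = 0.5203*0.8977 + 0.4797*0.8207 = 0.8608

0.8608 bits/symbol


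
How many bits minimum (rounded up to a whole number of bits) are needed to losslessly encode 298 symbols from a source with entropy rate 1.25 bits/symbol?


Minimum bits >= n * H = 298 * 1.25 = 372.5, rounded up to a whole number of bits = 373

373 bits


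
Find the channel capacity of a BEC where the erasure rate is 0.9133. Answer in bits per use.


C = 1 - epsilon = 1 - 0.9133 = 0.0867

0.0867 bits


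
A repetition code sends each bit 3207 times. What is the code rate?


Rate = k/n = 1/3207

1/3207


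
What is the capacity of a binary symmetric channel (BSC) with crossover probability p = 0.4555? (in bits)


H(p) = -p*log2(p) - (1-p)*log2(1-p) = -0.4555*log2(0.4555) - 0.5445*log2(0.5445) = 0.516754 + 0.477524 = 0.9943. C = 1 - H(p) = 1 - 0.9943 = 0.0057

0.0057 bits


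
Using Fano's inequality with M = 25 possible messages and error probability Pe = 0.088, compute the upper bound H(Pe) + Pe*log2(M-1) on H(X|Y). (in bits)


H(Pe) = -Pe*log2(Pe) - (1-Pe)*log2(1-Pe) = -0.088*log2(0.088) - 0.912*log2(0.912) = 0.308559 + 0.121200 = 0.4298. Pe*log2(M-1) = 0.088*log2(24) = 0.403477. Bound = H(Pe) + Pe*log2(M-1) = 0.308559 + 0.121200 + 0.403477 = 0.8332

0.8332 bits


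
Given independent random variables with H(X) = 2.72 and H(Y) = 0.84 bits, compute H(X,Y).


For independent variables, H(X,Y) = H(X) + H(Y) = 2.72 + 0.84 = 3.56

3.56 bits


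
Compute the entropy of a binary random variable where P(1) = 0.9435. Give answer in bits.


H = -p*log2(p) - (1-p)*log2(1-p). -0.9435*log2(0.9435) = 0.079165; -0.0565*log2(0.0565) = 0.234227. H = 0.079165 + 0.234227 = 0.3134

0.3134 bits


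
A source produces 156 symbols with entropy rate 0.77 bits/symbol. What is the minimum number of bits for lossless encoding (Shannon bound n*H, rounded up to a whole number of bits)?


Minimum bits >= n * H = 156 * 0.77 = 120.12, rounded up to a whole number of bits = 121

121 bits


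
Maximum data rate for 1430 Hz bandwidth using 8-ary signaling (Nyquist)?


Rate = 2 * B * log2(M) = 2 * 1430 * 3.0 = 8580.0

8580.0 bps


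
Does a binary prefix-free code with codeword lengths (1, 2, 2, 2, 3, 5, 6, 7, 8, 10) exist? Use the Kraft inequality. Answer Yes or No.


Kraft sum = sum(2^(-l_i)) = 1.4346, need <= 1. Result: violated (a binary prefix-free code with these lengths cannot exist)

No


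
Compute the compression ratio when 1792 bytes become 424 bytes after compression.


Ratio = original / compressed = 1792 / 424 = 4.2264

4.2264


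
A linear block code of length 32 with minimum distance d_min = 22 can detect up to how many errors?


Detection capability = d_min - 1 = 22 - 1 = 21

21 errors


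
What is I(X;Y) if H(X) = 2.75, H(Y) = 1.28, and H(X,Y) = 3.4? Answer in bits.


I(X;Y) = H(X) + H(Y) - H(X,Y) = 2.75 + 1.28 - 3.4 = 0.63

0.63 bits


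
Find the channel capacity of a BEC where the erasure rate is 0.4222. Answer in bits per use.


C = 1 - epsilon = 1 - 0.4222 = 0.5778

0.5778 bits


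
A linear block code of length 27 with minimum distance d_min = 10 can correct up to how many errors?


Correction capability = floor((d-1)/2) = floor((10-1)/2) = 4

4 errors


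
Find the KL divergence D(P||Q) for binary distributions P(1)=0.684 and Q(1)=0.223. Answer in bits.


KL = p*log2(p/q) + (1-p)*log2((1-p)/(1-q)) = 0.684*log2(0.684/0.223) + 0.316*log2(0.316/0.777) = 0.6958

0.6958 bits


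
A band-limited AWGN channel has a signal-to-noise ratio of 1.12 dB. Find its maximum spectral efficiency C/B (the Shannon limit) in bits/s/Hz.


SNR_linear = 10^(1.12/10) = 1.2942; C/B = log2(1 + SNR_linear) = log2(1 + 1.2942) = 1.198

1.198 bits/s/Hz


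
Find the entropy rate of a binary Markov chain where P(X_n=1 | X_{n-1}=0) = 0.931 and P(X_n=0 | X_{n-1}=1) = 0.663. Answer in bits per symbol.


Stationary distribution: pi_0 = p10/(p01+p10) = 0.4159, pi_1 = 0.5841. Entropy rate H' = pi_0*H(p01) + pi_1*H(p10) = 0.4159*0.3622 + 0.5841*0.9219 = 0.6891

0.6891 bits/symbol


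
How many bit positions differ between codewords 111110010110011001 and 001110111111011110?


Count differing positions: ^ ^ . . . . ^ . ^ . . ^ . . . ^ ^ ^ = 8 differences

8


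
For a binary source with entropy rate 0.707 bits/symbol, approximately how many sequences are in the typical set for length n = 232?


log2|A_typical| = nH = 232 * 0.707 = 164.024, so |A_typical| ~ 2^164.024 = 2.378e+49

2.378e+49


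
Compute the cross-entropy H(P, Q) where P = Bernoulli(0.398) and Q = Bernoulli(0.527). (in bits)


H(P,Q) = -p*log2(q) - (1-p)*log2(1-q). -0.398*log2(0.527) = 0.367802; -0.602*log2(0.473) = 0.650213. H(P,Q) = 0.367802 + 0.650213 = 1.018

1.018 bits


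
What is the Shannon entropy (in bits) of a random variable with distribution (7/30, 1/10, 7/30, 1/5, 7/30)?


H = -sum(p_i * log2(p_i)). Terms: -(7/30)*log2(7/30) = 0.489892; -(1/10)*log2(1/10) = 0.332193; -(7/30)*log2(7/30) = 0.489892; -(1/5)*log2(1/5) = 0.464386; -(7/30)*log2(7/30) = 0.489892. H = 0.489892 + 0.332193 + 0.489892 + 0.464386 + 0.489892 = 2.2663

2.2663 bits


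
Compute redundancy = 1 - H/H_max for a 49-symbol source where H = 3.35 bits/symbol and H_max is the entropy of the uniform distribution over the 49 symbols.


H_max = log2(K) = log2(49) = 5.6147 bits/symbol. Redundancy = 1 - H/H_max = 1 - 3.35/5.6147 = 1 - 0.5966 = 0.4034

0.4034


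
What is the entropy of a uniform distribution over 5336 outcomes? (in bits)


H = log2(n) = log2(5336) = 12.3815

12.3815 bits


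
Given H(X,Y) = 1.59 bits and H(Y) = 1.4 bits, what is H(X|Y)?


H(X|Y) = H(X,Y) - H(Y) = 1.59 - 1.4 = 0.19

0.19 bits


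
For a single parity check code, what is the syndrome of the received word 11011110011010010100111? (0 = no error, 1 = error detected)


Syndrome = XOR of all bits = 1 XOR 1 XOR 0 XOR 1 XOR 1 XOR 1 XOR 1 XOR 0 XOR 0 XOR 1 XOR 1 XOR 0 XOR 1 XOR 0 XOR 0 XOR 1 XOR 0 XOR 1 XOR 0 XOR 0 XOR 1 XOR 1 XOR 1 = 0

0


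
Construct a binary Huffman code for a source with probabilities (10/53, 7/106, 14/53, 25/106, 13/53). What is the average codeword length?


Huffman construction (repeatedly merge the two least-probable nodes; each merge adds 1 bit to every symbol beneath it): 7/106 + 10/53 = 27/106; 25/106 + 13/53 = 51/106; 27/106 + 14/53 = 55/106; 51/106 + 55/106 = 1. Resulting codeword lengths (in the order the probabilities were given): (3, 3, 2, 2, 2). L_avg = sum(p_i * l_i) = 10/53*3 + 7/106*3 + 14/53*2 + 25/106*2 + 13/53*2 = 239/106 = 2.2547

2.2547 bits


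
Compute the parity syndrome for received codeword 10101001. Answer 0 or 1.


Syndrome = XOR of all bits = 1 XOR 0 XOR 1 XOR 0 XOR 1 XOR 0 XOR 0 XOR 1 = 0

0


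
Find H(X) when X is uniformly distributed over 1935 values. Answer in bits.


H = log2(n) = log2(1935) = 10.9181

10.9181 bits


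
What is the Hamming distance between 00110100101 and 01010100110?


Count differing positions: . ^ ^ . . . . . . ^ ^ = 4 differences

4


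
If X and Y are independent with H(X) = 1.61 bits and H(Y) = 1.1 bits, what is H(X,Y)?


For independent variables, H(X,Y) = H(X) + H(Y) = 1.61 + 1.1 = 2.71

2.71 bits


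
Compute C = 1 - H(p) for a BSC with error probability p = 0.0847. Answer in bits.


H(p) = -p*log2(p) - (1-p)*log2(1-p) = -0.0847*log2(0.0847) - 0.9153*log2(0.9153) = 0.301659 + 0.116869 = 0.4185. C = 1 - H(p) = 1 - 0.4185 = 0.5815

0.5815 bits


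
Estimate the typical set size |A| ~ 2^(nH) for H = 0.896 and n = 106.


log2|A_typical| = nH = 106 * 0.896 = 94.976, so |A_typical| ~ 2^94.976 = 3.896e+28

3.896e+28


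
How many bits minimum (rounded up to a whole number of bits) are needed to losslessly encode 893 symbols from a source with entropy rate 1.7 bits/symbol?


Minimum bits >= n * H = 893 * 1.7 = 1518.1, rounded up to a whole number of bits = 1519

1519 bits


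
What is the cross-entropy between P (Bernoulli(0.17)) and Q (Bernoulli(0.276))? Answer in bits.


H(P,Q) = -p*log2(q) - (1-p)*log2(1-q). -0.17*log2(0.276) = 0.315734; -0.83*log2(0.724) = 0.386729. H(P,Q) = 0.315734 + 0.386729 = 0.7025

0.7025 bits


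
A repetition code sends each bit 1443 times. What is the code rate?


Rate = k/n = 1/1443

1/1443


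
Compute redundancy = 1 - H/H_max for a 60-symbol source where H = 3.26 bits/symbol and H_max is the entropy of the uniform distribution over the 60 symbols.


H_max = log2(K) = log2(60) = 5.9069 bits/symbol. Redundancy = 1 - H/H_max = 1 - 3.26/5.9069 = 1 - 0.5519 = 0.4481

0.4481


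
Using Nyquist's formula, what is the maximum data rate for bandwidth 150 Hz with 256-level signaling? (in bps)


Rate = 2 * B * log2(M) = 2 * 150 * 8.0 = 2400.0

2400.0 bps


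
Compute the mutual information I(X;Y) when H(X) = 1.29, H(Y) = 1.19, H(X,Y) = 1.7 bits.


I(X;Y) = H(X) + H(Y) - H(X,Y) = 1.29 + 1.19 - 1.7 = 0.78

0.78 bits


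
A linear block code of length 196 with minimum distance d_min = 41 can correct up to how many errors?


Correction capability = floor((d-1)/2) = floor((41-1)/2) = 20

20 errors


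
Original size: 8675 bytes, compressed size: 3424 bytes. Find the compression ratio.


Ratio = original / compressed = 8675 / 3424 = 2.5336

2.5336


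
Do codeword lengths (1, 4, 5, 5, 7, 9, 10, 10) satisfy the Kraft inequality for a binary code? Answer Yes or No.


Kraft sum = sum(2^(-l_i)) = 0.6367, need <= 1. Result: satisfied (a binary prefix-free code with these lengths exists)

Yes


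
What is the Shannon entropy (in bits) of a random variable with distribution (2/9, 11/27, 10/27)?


H = -sum(p_i * log2(p_i)). Terms: -(2/9)*log2(2/9) = 0.482206; -(11/27)*log2(11/27) = 0.527778; -(10/27)*log2(10/27) = 0.530726. H = 0.482206 + 0.527778 + 0.530726 = 1.5407

1.5407 bits


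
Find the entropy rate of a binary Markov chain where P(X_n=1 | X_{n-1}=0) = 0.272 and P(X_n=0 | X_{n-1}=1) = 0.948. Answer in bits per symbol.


Stationary distribution: pi_0 = p10/(p01+p10) = 0.777, pi_1 = 0.223. Entropy rate H' = pi_0*H(p01) + pi_1*H(p10) = 0.777*0.8443 + 0.223*0.2948 = 0.7218

0.7218 bits/symbol


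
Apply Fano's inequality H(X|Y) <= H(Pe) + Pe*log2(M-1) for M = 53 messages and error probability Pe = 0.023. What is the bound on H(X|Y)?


H(Pe) = -Pe*log2(Pe) - (1-Pe)*log2(1-Pe) = -0.023*log2(0.023) - 0.977*log2(0.977) = 0.125171 + 0.032797 = 0.158. Pe*log2(M-1) = 0.023*log2(52) = 0.131110. Bound = H(Pe) + Pe*log2(M-1) = 0.125171 + 0.032797 + 0.131110 = 0.2891

0.2891 bits


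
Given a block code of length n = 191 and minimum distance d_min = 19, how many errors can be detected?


Detection capability = d_min - 1 = 19 - 1 = 18

18 errors


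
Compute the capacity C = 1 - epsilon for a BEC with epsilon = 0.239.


C = 1 - epsilon = 1 - 0.239 = 0.761

0.761 bits


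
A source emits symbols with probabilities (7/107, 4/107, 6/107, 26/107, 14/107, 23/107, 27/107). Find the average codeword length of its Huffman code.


Huffman construction (repeatedly merge the two least-probable nodes; each merge adds 1 bit to every symbol beneath it): 4/107 + 6/107 = 10/107; 7/107 + 10/107 = 17/107; 14/107 + 17/107 = 31/107; 23/107 + 26/107 = 49/107; 27/107 + 31/107 = 58/107; 49/107 + 58/107 = 1. Resulting codeword lengths (in the order the probabilities were given): (4, 5, 5, 2, 3, 2, 2). L_avg = sum(p_i * l_i) = 7/107*4 + 4/107*5 + 6/107*5 + 26/107*2 + 14/107*3 + 23/107*2 + 27/107*2 = 272/107 = 2.5421

2.5421 bits


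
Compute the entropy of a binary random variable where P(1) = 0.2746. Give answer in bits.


H = -p*log2(p) - (1-p)*log2(1-p). -0.2746*log2(0.2746) = 0.512018; -0.7254*log2(0.7254) = 0.335970. H = 0.512018 + 0.335970 = 0.848

0.848 bits


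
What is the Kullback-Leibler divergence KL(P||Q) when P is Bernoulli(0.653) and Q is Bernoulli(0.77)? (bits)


KL = p*log2(p/q) + (1-p)*log2((1-p)/(1-q)) = 0.653*log2(0.653/0.77) + 0.347*log2(0.347/0.23) = 0.0506

0.0506 bits


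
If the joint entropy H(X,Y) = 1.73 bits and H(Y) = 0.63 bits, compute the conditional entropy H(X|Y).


H(X|Y) = H(X,Y) - H(Y) = 1.73 - 0.63 = 1.1

1.1 bits


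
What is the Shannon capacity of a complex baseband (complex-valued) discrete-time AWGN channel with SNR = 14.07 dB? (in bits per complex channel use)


SNR_linear = 10^(14.07/10) = 25.527; C = log2(1 + SNR_linear) = log2(1 + 25.527) = 4.7294

4.7294 bits/channel use


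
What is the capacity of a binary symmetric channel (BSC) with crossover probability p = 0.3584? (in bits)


H(p) = -p*log2(p) - (1-p)*log2(1-p) = -0.3584*log2(0.3584) - 0.6416*log2(0.6416) = 0.530560 + 0.410787 = 0.9413. C = 1 - H(p) = 1 - 0.9413 = 0.0587

0.0587 bits


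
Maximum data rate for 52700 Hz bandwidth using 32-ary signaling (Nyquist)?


Rate = 2 * B * log2(M) = 2 * 52700 * 5.0 = 527000.0

527000.0 bps


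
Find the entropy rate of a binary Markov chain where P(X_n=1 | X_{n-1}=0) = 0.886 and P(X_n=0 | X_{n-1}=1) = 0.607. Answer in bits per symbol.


Stationary distribution: pi_0 = p10/(p01+p10) = 0.4066, pi_1 = 0.5934. Entropy rate H' = pi_0*H(p01) + pi_1*H(p10) = 0.4066*0.5119 + 0.5934*0.9667 = 0.7818

0.7818 bits/symbol


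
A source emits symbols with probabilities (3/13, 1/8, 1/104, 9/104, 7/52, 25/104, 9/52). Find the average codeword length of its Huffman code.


Huffman construction (repeatedly merge the two least-probable nodes; each merge adds 1 bit to every symbol beneath it): 1/104 + 9/104 = 5/52; 5/52 + 1/8 = 23/104; 7/52 + 9/52 = 4/13; 23/104 + 3/13 = 47/104; 25/104 + 4/13 = 57/104; 47/104 + 57/104 = 1. Resulting codeword lengths (in the order the probabilities were given): (2, 3, 4, 4, 3, 2, 3). L_avg = sum(p_i * l_i) = 3/13*2 + 1/8*3 + 1/104*4 + 9/104*4 + 7/52*3 + 25/104*2 + 9/52*3 = 21/8 = 2.625

2.625 bits


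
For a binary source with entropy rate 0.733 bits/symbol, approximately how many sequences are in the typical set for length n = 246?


log2|A_typical| = nH = 246 * 0.733 = 180.318, so |A_typical| ~ 2^180.318 = 1.910e+54

1.910e+54


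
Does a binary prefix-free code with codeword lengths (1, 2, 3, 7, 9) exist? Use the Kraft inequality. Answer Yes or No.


Kraft sum = sum(2^(-l_i)) = 0.8848, need <= 1. Result: satisfied (a binary prefix-free code with these lengths exists)

Yes


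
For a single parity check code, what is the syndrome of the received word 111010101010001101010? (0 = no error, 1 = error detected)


Syndrome = XOR of all bits = 1 XOR 1 XOR 1 XOR 0 XOR 1 XOR 0 XOR 1 XOR 0 XOR 1 XOR 0 XOR 1 XOR 0 XOR 0 XOR 0 XOR 1 XOR 1 XOR 0 XOR 1 XOR 0 XOR 1 XOR 0 = 1

1


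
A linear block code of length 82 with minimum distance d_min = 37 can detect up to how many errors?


Detection capability = d_min - 1 = 37 - 1 = 36

36 errors


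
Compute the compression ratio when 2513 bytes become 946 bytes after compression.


Ratio = original / compressed = 2513 / 946 = 2.6564

2.6564


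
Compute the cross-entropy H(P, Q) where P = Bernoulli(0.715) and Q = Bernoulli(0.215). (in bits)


H(P,Q) = -p*log2(q) - (1-p)*log2(1-q). -0.715*log2(0.215) = 1.585578; -0.285*log2(0.785) = 0.099532. H(P,Q) = 1.585578 + 0.099532 = 1.6851

1.6851 bits


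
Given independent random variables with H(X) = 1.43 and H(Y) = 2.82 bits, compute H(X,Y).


For independent variables, H(X,Y) = H(X) + H(Y) = 1.43 + 2.82 = 4.25

4.25 bits


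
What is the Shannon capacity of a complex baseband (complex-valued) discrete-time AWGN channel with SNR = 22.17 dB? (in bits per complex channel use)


SNR_linear = 10^(22.17/10) = 164.8162; C = log2(1 + SNR_linear) = log2(1 + 164.8162) = 7.3734

7.3734 bits/channel use


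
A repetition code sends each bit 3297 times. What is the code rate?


Rate = k/n = 1/3297

1/3297


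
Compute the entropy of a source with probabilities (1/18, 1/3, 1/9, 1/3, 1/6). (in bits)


H = -sum(p_i * log2(p_i)). Terms: -(1/18)*log2(1/18) = 0.231663; -(1/3)*log2(1/3) = 0.528321; -(1/9)*log2(1/9) = 0.352214; -(1/3)*log2(1/3) = 0.528321; -(1/6)*log2(1/6) = 0.430827. H = 0.231663 + 0.528321 + 0.352214 + 0.528321 + 0.430827 = 2.0713

2.0713 bits


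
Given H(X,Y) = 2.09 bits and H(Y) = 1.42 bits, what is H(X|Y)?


H(X|Y) = H(X,Y) - H(Y) = 2.09 - 1.42 = 0.67

0.67 bits


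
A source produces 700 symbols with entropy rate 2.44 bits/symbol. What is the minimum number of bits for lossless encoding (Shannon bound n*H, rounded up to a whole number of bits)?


Minimum bits >= n * H = 700 * 2.44 = 1708.0, rounded up to a whole number of bits = 1708

1708 bits


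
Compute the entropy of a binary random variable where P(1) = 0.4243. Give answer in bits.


H = -p*log2(p) - (1-p)*log2(1-p). -0.4243*log2(0.4243) = 0.524793; -0.5757*log2(0.5757) = 0.458609. H = 0.524793 + 0.458609 = 0.9834

0.9834 bits


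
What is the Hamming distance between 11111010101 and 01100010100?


Count differing positions: ^ . . ^ ^ . . . . . ^ = 4 differences

4


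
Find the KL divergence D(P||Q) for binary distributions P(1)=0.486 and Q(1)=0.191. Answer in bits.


KL = p*log2(p/q) + (1-p)*log2((1-p)/(1-q)) = 0.486*log2(0.486/0.191) + 0.514*log2(0.514/0.809) = 0.3185

0.3185 bits


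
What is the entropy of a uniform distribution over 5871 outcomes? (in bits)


H = log2(n) = log2(5871) = 12.5194

12.5194 bits


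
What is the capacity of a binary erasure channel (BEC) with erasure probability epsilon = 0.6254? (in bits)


C = 1 - epsilon = 1 - 0.6254 = 0.3746

0.3746 bits


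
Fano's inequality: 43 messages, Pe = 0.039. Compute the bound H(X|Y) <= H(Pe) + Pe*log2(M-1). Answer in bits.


H(Pe) = -Pe*log2(Pe) - (1-Pe)*log2(1-Pe) = -0.039*log2(0.039) - 0.961*log2(0.961) = 0.182535 + 0.055153 = 0.2377. Pe*log2(M-1) = 0.039*log2(42) = 0.210300. Bound = H(Pe) + Pe*log2(M-1) = 0.182535 + 0.055153 + 0.210300 = 0.448

0.448 bits


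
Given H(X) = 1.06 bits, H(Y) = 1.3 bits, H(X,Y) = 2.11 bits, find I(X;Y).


I(X;Y) = H(X) + H(Y) - H(X,Y) = 1.06 + 1.3 - 2.11 = 0.25

0.25 bits


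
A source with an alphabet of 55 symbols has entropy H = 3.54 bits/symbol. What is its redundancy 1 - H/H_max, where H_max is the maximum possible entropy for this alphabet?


H_max = log2(K) = log2(55) = 5.7814 bits/symbol. Redundancy = 1 - H/H_max = 1 - 3.54/5.7814 = 1 - 0.6123 = 0.3877

0.3877


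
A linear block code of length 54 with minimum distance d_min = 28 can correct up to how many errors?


Correction capability = floor((d-1)/2) = floor((28-1)/2) = 13

13 errors


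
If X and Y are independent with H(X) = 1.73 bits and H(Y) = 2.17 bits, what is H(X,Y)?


For independent variables, H(X,Y) = H(X) + H(Y) = 1.73 + 2.17 = 3.9

3.9 bits


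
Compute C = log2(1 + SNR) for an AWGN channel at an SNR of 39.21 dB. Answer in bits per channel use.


SNR_linear = 10^(39.21/10) = 8336.8118; C = log2(1 + SNR_linear) = log2(1 + 8336.8118) = 13.0255

13.0255 bits/channel use


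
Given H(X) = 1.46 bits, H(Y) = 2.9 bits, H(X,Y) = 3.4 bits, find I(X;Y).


I(X;Y) = H(X) + H(Y) - H(X,Y) = 1.46 + 2.9 - 3.4 = 0.96

0.96 bits


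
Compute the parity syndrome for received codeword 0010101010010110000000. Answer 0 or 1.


Syndrome = XOR of all bits = 0 XOR 0 XOR 1 XOR 0 XOR 1 XOR 0 XOR 1 XOR 0 XOR 1 XOR 0 XOR 0 XOR 1 XOR 0 XOR 1 XOR 1 XOR 0 XOR 0 XOR 0 XOR 0 XOR 0 XOR 0 XOR 0 = 1

1


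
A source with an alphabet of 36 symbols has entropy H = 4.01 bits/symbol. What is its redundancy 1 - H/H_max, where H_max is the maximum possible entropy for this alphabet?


H_max = log2(K) = log2(36) = 5.1699 bits/symbol. Redundancy = 1 - H/H_max = 1 - 4.01/5.1699 = 1 - 0.7756 = 0.2244

0.2244


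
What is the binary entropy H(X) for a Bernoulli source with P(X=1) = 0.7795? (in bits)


H = -p*log2(p) - (1-p)*log2(1-p). -0.7795*log2(0.7795) = 0.280136; -0.2205*log2(0.2205) = 0.480943. H = 0.280136 + 0.480943 = 0.7611

0.7611 bits


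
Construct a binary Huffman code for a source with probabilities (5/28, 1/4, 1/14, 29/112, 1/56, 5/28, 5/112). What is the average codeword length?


Huffman construction (repeatedly merge the two least-probable nodes; each merge adds 1 bit to every symbol beneath it): 1/56 + 5/112 = 1/16; 1/16 + 1/14 = 15/112; 15/112 + 5/28 = 5/16; 5/28 + 1/4 = 3/7; 29/112 + 5/16 = 4/7; 3/7 + 4/7 = 1. Resulting codeword lengths (in the order the probabilities were given): (3, 2, 4, 2, 5, 2, 5). L_avg = sum(p_i * l_i) = 5/28*3 + 1/4*2 + 1/14*4 + 29/112*2 + 1/56*5 + 5/28*2 + 5/112*5 = 281/112 = 2.5089

2.5089 bits


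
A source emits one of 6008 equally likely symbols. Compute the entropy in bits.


H = log2(n) = log2(6008) = 12.5527

12.5527 bits


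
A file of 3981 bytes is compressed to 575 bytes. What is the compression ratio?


Ratio = original / compressed = 3981 / 575 = 6.9235

6.9235


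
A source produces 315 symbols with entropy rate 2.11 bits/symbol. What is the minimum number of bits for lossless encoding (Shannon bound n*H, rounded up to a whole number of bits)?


Minimum bits >= n * H = 315 * 2.11 = 664.65, rounded up to a whole number of bits = 665

665 bits


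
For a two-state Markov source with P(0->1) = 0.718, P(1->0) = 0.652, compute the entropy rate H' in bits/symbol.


Stationary distribution: pi_0 = p10/(p01+p10) = 0.4759, pi_1 = 0.5241. Entropy rate H' = pi_0*H(p01) + pi_1*H(p10) = 0.4759*0.8582 + 0.5241*0.9323 = 0.897

0.897 bits/symbol


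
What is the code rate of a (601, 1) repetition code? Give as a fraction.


Rate = k/n = 1/601

1/601


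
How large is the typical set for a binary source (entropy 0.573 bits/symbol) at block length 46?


log2|A_typical| = nH = 46 * 0.573 = 26.358, so |A_typical| ~ 2^26.358 = 8.601e+07

8.601e+07


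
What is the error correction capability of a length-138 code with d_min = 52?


Correction capability = floor((d-1)/2) = floor((52-1)/2) = 25

25 errors


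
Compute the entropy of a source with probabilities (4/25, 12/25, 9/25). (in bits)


H = -sum(p_i * log2(p_i)). Terms: -(4/25)*log2(4/25) = 0.423017; -(12/25)*log2(12/25) = 0.508269; -(9/25)*log2(9/25) = 0.530615. H = 0.423017 + 0.508269 + 0.530615 = 1.4619

1.4619 bits


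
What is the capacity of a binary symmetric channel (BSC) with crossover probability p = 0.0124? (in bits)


H(p) = -p*log2(p) - (1-p)*log2(1-p) = -0.0124*log2(0.0124) - 0.9876*log2(0.9876) = 0.078536 + 0.017778 = 0.0963. C = 1 - H(p) = 1 - 0.0963 = 0.9037

0.9037 bits


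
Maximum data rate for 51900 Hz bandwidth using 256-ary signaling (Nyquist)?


Rate = 2 * B * log2(M) = 2 * 51900 * 8.0 = 830400.0

830400.0 bps


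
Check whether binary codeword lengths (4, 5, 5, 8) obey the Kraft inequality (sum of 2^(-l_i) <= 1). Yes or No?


Kraft sum = sum(2^(-l_i)) = 0.1289, need <= 1. Result: satisfied (a binary prefix-free code with these lengths exists)

Yes


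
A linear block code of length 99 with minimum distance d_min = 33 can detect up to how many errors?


Detection capability = d_min - 1 = 33 - 1 = 32

32 errors


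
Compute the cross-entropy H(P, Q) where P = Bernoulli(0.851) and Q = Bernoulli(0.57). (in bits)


H(P,Q) = -p*log2(q) - (1-p)*log2(1-q). -0.851*log2(0.57) = 0.690132; -0.149*log2(0.43) = 0.181421. H(P,Q) = 0.690132 + 0.181421 = 0.8716

0.8716 bits


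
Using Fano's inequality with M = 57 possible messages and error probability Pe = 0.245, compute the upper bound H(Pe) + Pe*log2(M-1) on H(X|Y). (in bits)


H(Pe) = -Pe*log2(Pe) - (1-Pe)*log2(1-Pe) = -0.245*log2(0.245) - 0.755*log2(0.755) = 0.497141 + 0.306116 = 0.8033. Pe*log2(M-1) = 0.245*log2(56) = 1.422802. Bound = H(Pe) + Pe*log2(M-1) = 0.497141 + 0.306116 + 1.422802 = 2.2261

2.2261 bits


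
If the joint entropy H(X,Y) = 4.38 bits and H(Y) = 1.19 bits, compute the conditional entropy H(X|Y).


H(X|Y) = H(X,Y) - H(Y) = 4.38 - 1.19 = 3.19

3.19 bits


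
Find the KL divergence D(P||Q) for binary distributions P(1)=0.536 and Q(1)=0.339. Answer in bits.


KL = p*log2(p/q) + (1-p)*log2((1-p)/(1-q)) = 0.536*log2(0.536/0.339) + 0.464*log2(0.464/0.661) = 0.1174

0.1174 bits


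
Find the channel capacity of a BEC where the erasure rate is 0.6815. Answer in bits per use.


C = 1 - epsilon = 1 - 0.6815 = 0.3185

0.3185 bits


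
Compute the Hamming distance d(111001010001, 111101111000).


Count differing positions: . . . ^ . . ^ . ^ . . ^ = 4 differences

4


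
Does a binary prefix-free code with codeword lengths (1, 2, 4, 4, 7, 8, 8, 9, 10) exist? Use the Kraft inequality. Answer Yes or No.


Kraft sum = sum(2^(-l_i)) = 0.8936, need <= 1. Result: satisfied (a binary prefix-free code with these lengths exists)

Yes


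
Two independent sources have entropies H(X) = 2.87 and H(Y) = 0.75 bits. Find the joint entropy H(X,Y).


For independent variables, H(X,Y) = H(X) + H(Y) = 2.87 + 0.75 = 3.62

3.62 bits


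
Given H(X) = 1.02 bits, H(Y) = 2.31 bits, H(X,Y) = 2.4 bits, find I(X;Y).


I(X;Y) = H(X) + H(Y) - H(X,Y) = 1.02 + 2.31 - 2.4 = 0.93

0.93 bits


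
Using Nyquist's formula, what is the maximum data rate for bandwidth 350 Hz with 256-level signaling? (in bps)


Rate = 2 * B * log2(M) = 2 * 350 * 8.0 = 5600.0

5600.0 bps


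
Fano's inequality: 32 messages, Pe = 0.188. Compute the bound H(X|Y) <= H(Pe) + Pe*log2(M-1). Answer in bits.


H(Pe) = -Pe*log2(Pe) - (1-Pe)*log2(1-Pe) = -0.188*log2(0.188) - 0.812*log2(0.812) = 0.453305 + 0.243964 = 0.6973. Pe*log2(M-1) = 0.188*log2(31) = 0.931389. Bound = H(Pe) + Pe*log2(M-1) = 0.453305 + 0.243964 + 0.931389 = 1.6287

1.6287 bits


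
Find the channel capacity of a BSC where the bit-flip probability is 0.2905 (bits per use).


H(p) = -p*log2(p) - (1-p)*log2(1-p) = -0.2905*log2(0.2905) - 0.7095*log2(0.7095) = 0.518075 + 0.351291 = 0.8694. C = 1 - H(p) = 1 - 0.8694 = 0.1306

0.1306 bits


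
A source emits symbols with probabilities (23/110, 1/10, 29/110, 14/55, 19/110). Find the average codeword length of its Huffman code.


Huffman construction (repeatedly merge the two least-probable nodes; each merge adds 1 bit to every symbol beneath it): 1/10 + 19/110 = 3/11; 23/110 + 14/55 = 51/110; 29/110 + 3/11 = 59/110; 51/110 + 59/110 = 1. Resulting codeword lengths (in the order the probabilities were given): (2, 3, 2, 2, 3). L_avg = sum(p_i * l_i) = 23/110*2 + 1/10*3 + 29/110*2 + 14/55*2 + 19/110*3 = 25/11 = 2.2727

2.2727 bits


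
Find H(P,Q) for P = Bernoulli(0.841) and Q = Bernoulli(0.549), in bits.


H(P,Q) = -p*log2(q) - (1-p)*log2(1-q). -0.841*log2(0.549) = 0.727568; -0.159*log2(0.451) = 0.182659. H(P,Q) = 0.727568 + 0.182659 = 0.9102

0.9102 bits


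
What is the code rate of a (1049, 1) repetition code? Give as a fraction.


Rate = k/n = 1/1049

1/1049


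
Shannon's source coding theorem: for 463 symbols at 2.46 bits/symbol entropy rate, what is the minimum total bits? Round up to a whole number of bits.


Minimum bits >= n * H = 463 * 2.46 = 1138.98, rounded up to a whole number of bits = 1139

1139 bits


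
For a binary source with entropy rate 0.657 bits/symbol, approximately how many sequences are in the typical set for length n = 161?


log2|A_typical| = nH = 161 * 0.657 = 105.777, so |A_typical| ~ 2^105.777 = 6.951e+31

6.951e+31


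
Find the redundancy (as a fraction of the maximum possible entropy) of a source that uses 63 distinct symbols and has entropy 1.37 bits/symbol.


H_max = log2(K) = log2(63) = 5.9773 bits/symbol. Redundancy = 1 - H/H_max = 1 - 1.37/5.9773 = 1 - 0.2292 = 0.7708

0.7708


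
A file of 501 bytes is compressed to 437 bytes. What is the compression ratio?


Ratio = original / compressed = 501 / 437 = 1.1465

1.1465


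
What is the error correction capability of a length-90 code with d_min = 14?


Correction capability = floor((d-1)/2) = floor((14-1)/2) = 6

6 errors


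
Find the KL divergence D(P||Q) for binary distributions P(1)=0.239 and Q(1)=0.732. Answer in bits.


KL = p*log2(p/q) + (1-p)*log2((1-p)/(1-q)) = 0.239*log2(0.239/0.732) + 0.761*log2(0.761/0.268) = 0.7599

0.7599 bits


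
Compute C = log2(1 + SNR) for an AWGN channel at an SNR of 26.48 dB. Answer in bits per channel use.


SNR_linear = 10^(26.48/10) = 444.6313; C = log2(1 + SNR_linear) = log2(1 + 444.6313) = 8.7997

8.7997 bits/channel use


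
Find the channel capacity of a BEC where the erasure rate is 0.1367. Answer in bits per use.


C = 1 - epsilon = 1 - 0.1367 = 0.8633

0.8633 bits


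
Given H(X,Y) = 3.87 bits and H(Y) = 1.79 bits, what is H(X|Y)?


H(X|Y) = H(X,Y) - H(Y) = 3.87 - 1.79 = 2.08

2.08 bits


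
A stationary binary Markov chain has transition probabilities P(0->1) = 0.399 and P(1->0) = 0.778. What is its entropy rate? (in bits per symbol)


Stationary distribution: pi_0 = p10/(p01+p10) = 0.661, pi_1 = 0.339. Entropy rate H' = pi_0*H(p01) + pi_1*H(p10) = 0.661*0.9704 + 0.339*0.7638 = 0.9003

0.9003 bits/symbol


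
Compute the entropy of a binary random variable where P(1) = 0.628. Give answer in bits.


H = -p*log2(p) - (1-p)*log2(1-p). -0.628*log2(0.628) = 0.421491; -0.372*log2(0.372) = 0.530705. H = 0.421491 + 0.530705 = 0.9522

0.9522 bits


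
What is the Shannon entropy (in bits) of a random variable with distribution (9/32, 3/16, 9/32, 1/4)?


H = -sum(p_i * log2(p_i)). Terms: -(9/32)*log2(9/32) = 0.514709; -(3/16)*log2(3/16) = 0.452820; -(9/32)*log2(9/32) = 0.514709; -(1/4)*log2(1/4) = 0.500000. H = 0.514709 + 0.452820 + 0.514709 + 0.500000 = 1.9822

1.9822 bits


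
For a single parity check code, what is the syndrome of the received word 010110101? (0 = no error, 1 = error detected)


Syndrome = XOR of all bits = 0 XOR 1 XOR 0 XOR 1 XOR 1 XOR 0 XOR 1 XOR 0 XOR 1 = 1

1


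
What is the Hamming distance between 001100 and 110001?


Count differing positions: ^ ^ ^ ^ . ^ = 5 differences

5


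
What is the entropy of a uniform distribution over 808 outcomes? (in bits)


H = log2(n) = log2(808) = 9.6582

9.6582 bits


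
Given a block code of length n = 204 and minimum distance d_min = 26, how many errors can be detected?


Detection capability = d_min - 1 = 26 - 1 = 25

25 errors


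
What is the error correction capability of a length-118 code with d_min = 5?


Correction capability = floor((d-1)/2) = floor((5-1)/2) = 2

2 errors


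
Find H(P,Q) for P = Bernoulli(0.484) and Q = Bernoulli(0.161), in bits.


H(P,Q) = -p*log2(q) - (1-p)*log2(1-q). -0.484*log2(0.161) = 1.275276; -0.516*log2(0.839) = 0.130681. H(P,Q) = 1.275276 + 0.130681 = 1.406

1.406 bits


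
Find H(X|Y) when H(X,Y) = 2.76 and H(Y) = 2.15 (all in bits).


H(X|Y) = H(X,Y) - H(Y) = 2.76 - 2.15 = 0.61

0.61 bits


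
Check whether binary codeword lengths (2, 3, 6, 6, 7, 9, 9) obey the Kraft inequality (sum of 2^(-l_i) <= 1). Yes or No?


Kraft sum = sum(2^(-l_i)) = 0.418, need <= 1. Result: satisfied (a binary prefix-free code with these lengths exists)

Yes


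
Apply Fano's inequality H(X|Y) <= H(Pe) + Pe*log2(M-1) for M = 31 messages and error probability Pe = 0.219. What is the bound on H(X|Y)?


H(Pe) = -Pe*log2(Pe) - (1-Pe)*log2(1-Pe) = -0.219*log2(0.219) - 0.781*log2(0.781) = 0.479828 + 0.278509 = 0.7583. Pe*log2(M-1) = 0.219*log2(30) = 1.074609. Bound = H(Pe) + Pe*log2(M-1) = 0.479828 + 0.278509 + 1.074609 = 1.8329

1.8329 bits


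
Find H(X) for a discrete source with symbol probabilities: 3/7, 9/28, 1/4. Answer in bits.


H = -sum(p_i * log2(p_i)). Terms: -(3/7)*log2(3/7) = 0.523882; -(9/28)*log2(9/28) = 0.526317; -(1/4)*log2(1/4) = 0.500000. H = 0.523882 + 0.526317 + 0.500000 = 1.5502

1.5502 bits


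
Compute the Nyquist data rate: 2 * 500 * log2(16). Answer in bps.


Rate = 2 * B * log2(M) = 2 * 500 * 4.0 = 4000.0

4000.0 bps


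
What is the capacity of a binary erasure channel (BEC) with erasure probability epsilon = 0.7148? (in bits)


C = 1 - epsilon = 1 - 0.7148 = 0.2852

0.2852 bits


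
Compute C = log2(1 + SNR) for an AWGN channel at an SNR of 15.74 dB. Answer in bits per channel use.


SNR_linear = 10^(15.74/10) = 37.4973; C = log2(1 + SNR_linear) = log2(1 + 37.4973) = 5.2667

5.2667 bits/channel use


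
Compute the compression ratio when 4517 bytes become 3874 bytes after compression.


Ratio = original / compressed = 4517 / 3874 = 1.166

1.166


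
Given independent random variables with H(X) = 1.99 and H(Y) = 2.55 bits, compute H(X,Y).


For independent variables, H(X,Y) = H(X) + H(Y) = 1.99 + 2.55 = 4.54

4.54 bits


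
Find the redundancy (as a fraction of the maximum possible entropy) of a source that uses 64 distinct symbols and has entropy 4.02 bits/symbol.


H_max = log2(K) = log2(64) = 6.0 bits/symbol. Redundancy = 1 - H/H_max = 1 - 4.02/6.0 = 1 - 0.67 = 0.33

0.33


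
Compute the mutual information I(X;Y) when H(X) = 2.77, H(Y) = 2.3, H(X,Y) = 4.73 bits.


I(X;Y) = H(X) + H(Y) - H(X,Y) = 2.77 + 2.3 - 4.73 = 0.34

0.34 bits


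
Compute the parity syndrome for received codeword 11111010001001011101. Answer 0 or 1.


Syndrome = XOR of all bits = 1 XOR 1 XOR 1 XOR 1 XOR 1 XOR 0 XOR 1 XOR 0 XOR 0 XOR 0 XOR 1 XOR 0 XOR 0 XOR 1 XOR 0 XOR 1 XOR 1 XOR 1 XOR 0 XOR 1 = 0

0


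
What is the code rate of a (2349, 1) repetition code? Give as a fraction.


Rate = k/n = 1/2349

1/2349


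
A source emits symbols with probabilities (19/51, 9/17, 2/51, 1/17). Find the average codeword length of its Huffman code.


Huffman construction (repeatedly merge the two least-probable nodes; each merge adds 1 bit to every symbol beneath it): 2/51 + 1/17 = 5/51; 5/51 + 19/51 = 8/17; 8/17 + 9/17 = 1. Resulting codeword lengths (in the order the probabilities were given): (2, 1, 3, 3). L_avg = sum(p_i * l_i) = 19/51*2 + 9/17*1 + 2/51*3 + 1/17*3 = 80/51 = 1.5686

1.5686 bits


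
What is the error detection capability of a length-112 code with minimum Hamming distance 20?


Detection capability = d_min - 1 = 20 - 1 = 19

19 errors


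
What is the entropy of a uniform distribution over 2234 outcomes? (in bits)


H = log2(n) = log2(2234) = 11.1254

11.1254 bits


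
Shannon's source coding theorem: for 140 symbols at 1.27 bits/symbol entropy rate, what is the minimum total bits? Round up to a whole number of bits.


Minimum bits >= n * H = 140 * 1.27 = 177.8, rounded up to a whole number of bits = 178

178 bits


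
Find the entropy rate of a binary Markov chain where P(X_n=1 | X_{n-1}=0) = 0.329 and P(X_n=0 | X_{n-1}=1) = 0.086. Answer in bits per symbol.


Stationary distribution: pi_0 = p10/(p01+p10) = 0.2072, pi_1 = 0.7928. Entropy rate H' = pi_0*H(p01) + pi_1*H(p10) = 0.2072*0.9139 + 0.7928*0.423 = 0.5247

0.5247 bits/symbol
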